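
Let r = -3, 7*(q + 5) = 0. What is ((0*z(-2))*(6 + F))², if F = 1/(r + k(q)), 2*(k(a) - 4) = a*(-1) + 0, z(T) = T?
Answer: 0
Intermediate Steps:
q = -5 (q = -5 + (⅐)*0 = -5 + 0 = -5)
k(a) = 4 - a/2 (k(a) = 4 + (a*(-1) + 0)/2 = 4 + (-a + 0)/2 = 4 + (-a)/2 = 4 - a/2)
F = 2/7 (F = 1/(-3 + (4 - ½*(-5))) = 1/(-3 + (4 + 5/2)) = 1/(-3 + 13/2) = 1/(7/2) = 2/7 ≈ 0.28571)
((0*z(-2))*(6 + F))² = ((0*(-2))*(6 + 2/7))² = (0*(44/7))² = 0² = 0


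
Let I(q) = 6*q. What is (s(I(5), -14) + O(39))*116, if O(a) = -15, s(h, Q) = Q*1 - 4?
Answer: -3828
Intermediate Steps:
s(h, Q) = -4 + Q (s(h, Q) = Q - 4 = -4 + Q)
(s(I(5), -14) + O(39))*116 = ((-4 - 14) - 15)*116 = (-18 - 15)*116 = -33*116 = -3828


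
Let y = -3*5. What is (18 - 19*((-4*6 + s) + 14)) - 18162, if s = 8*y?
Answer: -15674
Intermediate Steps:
y = -15
s = -120 (s = 8*(-15) = -120)
(18 - 19*((-4*6 + s) + 14)) - 18162 = (18 - 19*((-4*6 - 120) + 14)) - 18162 = (18 - 19*((-24 - 120) + 14)) - 18162 = (18 - 19*(-144 + 14)) - 18162 = (18 - 19*(-130)) - 18162 = (18 + 2470) - 18162 = 2488 - 18162 = -15674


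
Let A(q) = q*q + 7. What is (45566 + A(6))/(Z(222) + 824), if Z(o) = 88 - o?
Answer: 661/10 ≈ 66.100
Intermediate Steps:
A(q) = 7 + q**2 (A(q) = q**2 + 7 = 7 + q**2)
(45566 + A(6))/(Z(222) + 824) = (45566 + (7 + 6**2))/((88 - 1*222) + 824) = (45566 + (7 + 36))/((88 - 222) + 824) = (45566 + 43)/(-134 + 824) = 45609/690 = 45609*(1/690) = 661/10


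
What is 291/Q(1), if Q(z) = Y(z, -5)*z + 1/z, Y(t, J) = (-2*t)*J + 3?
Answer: 291/14 ≈ 20.786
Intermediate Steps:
Y(t, J) = 3 - 2*J*t (Y(t, J) = -2*J*t + 3 = 3 - 2*J*t)
Q(z) = 1/z + z*(3 + 10*z) (Q(z) = (3 - 2*(-5)*z)*z + 1/z = (3 + 10*z)*z + 1/z = z*(3 + 10*z) + 1/z = 1/z + z*(3 + 10*z))
291/Q(1) = 291/(((1 + 1²*(3 + 10*1))/1)) = 291/((1*(1 + 1*(3 + 10)))) = 291/((1*(1 + 1*13))) = 291/((1*(1 + 13))) = 291/((1*14)) = 291/14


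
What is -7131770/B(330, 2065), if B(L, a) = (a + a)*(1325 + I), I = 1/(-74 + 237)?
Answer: -116247851/89198088 ≈ -1.3033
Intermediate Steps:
I = 1/163 ≈ 0.0061350
B(L, a) = 431952*a/163 (B(L, a) = (a + a)*(1325 + 1/163) = (2*a)*(215976/163) = 431952*a/163)
-7131770/B(330, 2065) = -7131770/((431952/163)*2065) = -7131770/891980880/163 = -7131770*163/891980880 = -116247851/89198088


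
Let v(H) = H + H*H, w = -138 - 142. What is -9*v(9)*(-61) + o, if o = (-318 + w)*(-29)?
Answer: 66752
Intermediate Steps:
w = -280
v(H) = H + H**2
o = 17342 (o = (-318 - 280)*(-29) = -598*(-29) = 17342)
-9*v(9)*(-61) + o = -81*(1 + 9)*(-61) + 17342 = -81*10*(-61) + 17342 = -9*90*(-61) + 17342 = -810*(-61) + 17342 = 49410 + 17342 = 66752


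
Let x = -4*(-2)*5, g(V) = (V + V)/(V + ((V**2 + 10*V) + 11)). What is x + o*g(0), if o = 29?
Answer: 40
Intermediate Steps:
g(V) = 2*V/(11 + V**2 + 11*V) (g(V) = (2*V)/(V + (11 + V**2 + 10*V)) = (2*V)/(11 + V**2 + 11*V) = 2*V/(11 + V**2 + 11*V))
x = 40 (x = 8*5 = 40)
x + o*g(0) = 40 + 29*(2*0/(11 + 0**2 + 11*0)) = 40 + 29*(2*0/(11 + 0 + 0)) = 40 + 29*(2*0/11) = 40 + 29*(2*0*(1/11)) = 40 + 29*0 = 40 + 0 = 40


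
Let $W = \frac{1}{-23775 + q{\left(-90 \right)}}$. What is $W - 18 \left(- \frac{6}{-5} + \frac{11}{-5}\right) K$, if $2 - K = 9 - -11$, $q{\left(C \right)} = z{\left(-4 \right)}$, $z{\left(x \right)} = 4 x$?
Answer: $- \frac{7708285}{23791} \approx -324.0$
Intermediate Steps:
$q{\left(C \right)} = -16$ ($q{\left(C \right)} = 4 \left(-4\right) = -16$)
$W = - \frac{1}{23791}$ ($W = \frac{1}{-23775 - 16} = \frac{1}{-23791} = - \frac{1}{23791} \approx -4.2033 \cdot 10^{-5}$)
$K = -18$ ($K = 2 - \left(9 - -11\right) = 2 - \left(9 + 11\right) = 2 - 20 = -18$)
$W - 18 \left(- \frac{6}{-5} + \frac{11}{-5}\right) K = - \frac{1}{23791} - 18 \left(- \frac{6}{-5} + \frac{11}{-5}\right) \left(-18\right) = - \frac{1}{23791} - 18 \left(\left(-6\right) \left(- \frac{1}{5}\right) + 11 \left(- \frac{1}{5}\right)\right) \left(-18\right) = - \frac{1}{23791} - 18 \left(\frac{6}{5} - \frac{11}{5}\right) \left(-18\right) = - \frac{1}{23791} - 18 \left(-1\right) \left(-18\right) = - \frac{1}{23791} - \left(-18\right) \left(-18\right) = - \frac{1}{23791} - 324 = - \frac{7708285}{23791}$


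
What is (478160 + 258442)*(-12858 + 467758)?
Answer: 335080249800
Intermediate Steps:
(478160 + 258442)*(-12858 + 467758) = 736602*454900 = 335080249800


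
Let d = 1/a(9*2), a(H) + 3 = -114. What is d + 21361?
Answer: 2499236/117 ≈ 21361.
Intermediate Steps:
a(H) = -117 (a(H) = -3 - 114 = -117)
d = -1/117 (d = 1/(-117) = -1/117 ≈ -0.0085470)
d + 21361 = -1/117 + 21361 = 2499236/117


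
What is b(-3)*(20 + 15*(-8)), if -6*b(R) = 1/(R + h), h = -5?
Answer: -25/12 ≈ -2.0833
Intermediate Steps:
b(R) = -1/(6*(-5 + R)) (b(R) = -1/(6*(R - 5)) = -1/(6*(-5 + R)))
b(-3)*(20 + 15*(-8)) = (-1/(-30 + 6*(-3)))*(20 + 15*(-8)) = (-1/(-30 - 18))*(20 - 120) = -1/(-48)*(-100) = -1*(-1/48)*(-100) = (1/48)*(-100) = -25/12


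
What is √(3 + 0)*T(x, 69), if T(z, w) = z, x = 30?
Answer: 30*√3 ≈ 51.962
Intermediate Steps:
√(3 + 0)*T(x, 69) = √(3 + 0)*30 = √3*30 = 30*√3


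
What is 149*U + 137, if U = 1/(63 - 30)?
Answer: 4670/33 ≈ 141.52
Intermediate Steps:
U = 1/33 ≈ 0.030303
149*U + 137 = 149*(1/33) + 137 = 149/33 + 137 = 4670/33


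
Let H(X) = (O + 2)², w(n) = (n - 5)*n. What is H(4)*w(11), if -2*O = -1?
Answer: 825/2 ≈ 412.50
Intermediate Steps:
O = ½ (O = -½*(-1) = ½ ≈ 0.50000)
w(n) = n*(-5 + n) (w(n) = (-5 + n)*n = n*(-5 + n))
H(X) = 25/4 (H(X) = (½ + 2)² = (5/2)² = 25/4)
H(4)*w(11) = 25*(11*(-5 + 11))/4 = 25*(11*6)/4 = (25/4)*66 = 825/2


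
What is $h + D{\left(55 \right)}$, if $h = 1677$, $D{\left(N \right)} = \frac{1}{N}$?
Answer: $\frac{92236}{55} \approx 1677.0$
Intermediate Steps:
$h + D{\left(55 \right)} = 1677 + \frac{1}{55} = \frac{92236}{55}$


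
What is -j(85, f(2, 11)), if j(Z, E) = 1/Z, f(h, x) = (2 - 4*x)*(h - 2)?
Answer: -1/85 ≈ -0.011765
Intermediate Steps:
f(h, x) = (-2 + h)*(2 - 4*x) (f(h, x) = (2 - 4*x)*(-2 + h) = (-2 + h)*(2 - 4*x))
-j(85, f(2, 11)) = -1/85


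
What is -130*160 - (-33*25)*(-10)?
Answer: -29050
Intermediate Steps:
-130*160 - (-33*25)*(-10) = -20800 - (-825)*(-10) = -20800 - 1*8250 = -20800 - 8250 = -29050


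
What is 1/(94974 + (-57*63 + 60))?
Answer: 1/91443 ≈ 1.0936e-5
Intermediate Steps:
1/(94974 + (-57*63 + 60)) = 1/(94974 + (-3591 + 60)) = 1/(94974 - 3531) = 1/91443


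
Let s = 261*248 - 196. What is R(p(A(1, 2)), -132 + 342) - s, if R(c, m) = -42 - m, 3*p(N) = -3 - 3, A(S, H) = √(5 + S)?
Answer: -64784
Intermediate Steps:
p(N) = -2 (p(N) = (-3 - 3)/3 = (⅓)*(-6) = -2)
s = 64532 (s = 64728 - 196 = 64532)
R(p(A(1, 2)), -132 + 342) - s = (-42 - (-132 + 342)) - 1*64532 = (-42 - 1*210) - 64532 = (-42 - 210) - 64532 = -252 - 64532 = -64784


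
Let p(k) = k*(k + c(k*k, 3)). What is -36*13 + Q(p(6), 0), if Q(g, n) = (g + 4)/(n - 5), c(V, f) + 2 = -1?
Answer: -2362/5 ≈ -472.40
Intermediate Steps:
c(V, f) = -3 (c(V, f) = -2 - 1 = -3)
p(k) = k*(-3 + k) (p(k) = k*(k - 3) = k*(-3 + k))
Q(g, n) = (4 + g)/(-5 + n)
-36*13 + Q(p(6), 0) = -36*13 + (4 + 6*(-3 + 6))/(-5 + 0) = -468 + (4 + 6*3)/(-5) = -468 - (4 + 18)/5 = -468 - 1/5*22 = -468 - 22/5 = -2362/5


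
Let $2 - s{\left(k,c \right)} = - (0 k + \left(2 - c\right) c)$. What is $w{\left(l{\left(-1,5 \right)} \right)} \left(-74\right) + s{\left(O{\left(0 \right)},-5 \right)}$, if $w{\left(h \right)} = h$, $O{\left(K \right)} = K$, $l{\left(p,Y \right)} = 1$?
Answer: $-107$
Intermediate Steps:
$s{\left(k,c \right)} = 2 + c \left(2 - c\right)$ ($s{\left(k,c \right)} = 2 - - (0 k + \left(2 - c\right) c) = 2 - - (0 + c \left(2 - c\right)) = 2 - - c \left(2 - c\right) = 2 + c \left(2 - c\right)$)
$w{\left(l{\left(-1,5 \right)} \right)} \left(-74\right) + s{\left(O{\left(0 \right)},-5 \right)} = 1 \left(-74\right) + \left(2 - \left(-5\right)^{2} + 2 \left(-5\right)\right) = -74 - 33 = -107$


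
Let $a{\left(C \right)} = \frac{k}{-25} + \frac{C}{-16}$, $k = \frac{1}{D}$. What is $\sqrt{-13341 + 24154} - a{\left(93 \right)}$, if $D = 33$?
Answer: $\frac{76741}{13200} + \sqrt{10813} \approx 109.8$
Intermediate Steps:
$k = \frac{1}{33} \approx 0.030303$
$a{\left(C \right)} = - \frac{1}{825} - \frac{C}{16}$ ($a{\left(C \right)} = \frac{1}{33 \left(-25\right)} + \frac{C}{-16} = \frac{1}{33} \left(- \frac{1}{25}\right) + C \left(- \frac{1}{16}\right) = - \frac{1}{825} - \frac{C}{16}$)
$\sqrt{-13341 + 24154} - a{\left(93 \right)} = \sqrt{-13341 + 24154} - \left(- \frac{1}{825} - \frac{93}{16}\right) = \sqrt{10813} - \left(- \frac{1}{825} - \frac{93}{16}\right) = \sqrt{10813} - - \frac{76741}{13200} = \sqrt{10813} + \frac{76741}{13200} = \frac{76741}{13200} + \sqrt{10813}$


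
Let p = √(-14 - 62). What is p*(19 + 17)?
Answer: 72*I*√19 ≈ 313.84*I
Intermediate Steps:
p = 2*I*√19 (p = √(-76) = 2*I*√19 ≈ 8.7178*I)
p*(19 + 17) = (2*I*√19)*(19 + 17) = (2*I*√19)*36 = 72*I*√19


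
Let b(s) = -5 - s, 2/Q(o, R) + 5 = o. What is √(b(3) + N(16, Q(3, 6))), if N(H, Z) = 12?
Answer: 2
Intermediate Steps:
Q(o, R) = 2/(-5 + o)
√(b(3) + N(16, Q(3, 6))) = √((-5 - 1*3) + 12) = √((-5 - 3) + 12) = √(-8 + 12) = √4 = 2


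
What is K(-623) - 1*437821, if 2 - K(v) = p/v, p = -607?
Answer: -272761844/623 ≈ -4.3782e+5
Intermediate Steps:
K(v) = 2 + 607/v (K(v) = 2 - (-607)/v = 2 + 607/v)
K(-623) - 1*437821 = (2 + 607/(-623)) - 1*437821 = (2 + 607*(-1/623)) - 437821 = (2 - 607/623) - 437821 = 639/623 - 437821 = -272761844/623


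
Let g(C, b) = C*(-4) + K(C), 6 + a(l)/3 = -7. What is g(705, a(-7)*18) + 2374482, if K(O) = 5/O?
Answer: 334404343/141 ≈ 2.3717e+6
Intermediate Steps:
a(l) = -39 (a(l) = -18 + 3*(-7) = -18 - 21 = -39)
g(C, b) = -4*C + 5/C (g(C, b) = C*(-4) + 5/C = -4*C + 5/C)
g(705, a(-7)*18) + 2374482 = (-4*705 + 5/705) + 2374482 = (-2820 + 5*(1/705)) + 2374482 = (-2820 + 1/141) + 2374482 = -397619/141 + 2374482 = 334404343/141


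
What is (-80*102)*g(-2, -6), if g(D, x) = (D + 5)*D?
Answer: 48960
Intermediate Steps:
g(D, x) = D*(5 + D) (g(D, x) = (5 + D)*D = D*(5 + D))
(-80*102)*g(-2, -6) = (-80*102)*(-2*(5 - 2)) = -(-16320)*3 = -8160*(-6) = 48960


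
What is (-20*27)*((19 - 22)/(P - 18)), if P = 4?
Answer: -810/7 ≈ -115.71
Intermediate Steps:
(-20*27)*((19 - 22)/(P - 18)) = (-20*27)*((19 - 22)/(4 - 18)) = -(-1620)/(-14) = -(-1620)*(-1)/14 = -540*3/14 = -810/7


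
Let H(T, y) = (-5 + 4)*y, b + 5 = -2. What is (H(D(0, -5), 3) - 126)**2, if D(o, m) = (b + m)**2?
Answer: 16641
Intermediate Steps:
b = -7 (b = -5 - 2 = -7)
D(o, m) = (-7 + m)**2
H(T, y) = -y
(H(D(0, -5), 3) - 126)**2 = (-1*3 - 126)**2 = (-3 - 126)**2 = (-129)**2 = 16641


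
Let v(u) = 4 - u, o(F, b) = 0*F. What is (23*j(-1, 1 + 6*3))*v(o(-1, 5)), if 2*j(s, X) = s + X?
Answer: 828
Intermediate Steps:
o(F, b) = 0
j(s, X) = X/2 + s/2 (j(s, X) = (s + X)/2 = (X + s)/2 = X/2 + s/2)
(23*j(-1, 1 + 6*3))*v(o(-1, 5)) = (23*((1 + 6*3)/2 + (½)*(-1)))*(4 - 1*0) = (23*((1 + 18)/2 - ½))*(4 + 0) = (23*((½)*19 - ½))*4 = (23*(19/2 - ½))*4 = (23*9)*4 = 207*4 = 828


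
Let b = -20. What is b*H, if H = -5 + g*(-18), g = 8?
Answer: 2980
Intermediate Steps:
H = -149 (H = -5 + 8*(-18) = -5 - 144 = -149)
b*H = -20*(-149) = 2980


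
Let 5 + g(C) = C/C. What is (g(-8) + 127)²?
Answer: 15129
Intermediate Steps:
g(C) = -4 (g(C) = -5 + C/C = -5 + 1 = -4)
(g(-8) + 127)² = (-4 + 127)² = 123² = 15129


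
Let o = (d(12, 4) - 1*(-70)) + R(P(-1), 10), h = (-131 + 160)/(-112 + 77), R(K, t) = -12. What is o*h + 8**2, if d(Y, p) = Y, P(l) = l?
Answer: 6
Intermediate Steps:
h = -29/35 (h = 29/(-35) = 29*(-1/35) = -29/35 ≈ -0.82857)
o = 70 (o = (12 - 1*(-70)) - 12 = (12 + 70) - 12 = 82 - 12 = 70)
o*h + 8**2 = 70*(-29/35) + 8**2 = -58 + 64 = 6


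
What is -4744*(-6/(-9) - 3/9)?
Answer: -4744/3 ≈ -1581.3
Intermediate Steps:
-4744*(-6/(-9) - 3/9) = -4744*(-6*(-1/9) - 3*1/9) = -4744*(2/3 - 1/3) = -4744*1/3 = -4744/3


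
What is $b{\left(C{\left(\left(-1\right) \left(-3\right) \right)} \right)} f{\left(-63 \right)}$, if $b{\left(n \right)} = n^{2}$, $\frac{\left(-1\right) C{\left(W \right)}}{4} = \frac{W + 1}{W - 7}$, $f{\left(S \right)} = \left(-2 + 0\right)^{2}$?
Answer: $64$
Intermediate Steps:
$f{\left(S \right)} = 4$ ($f{\left(S \right)} = \left(-2\right)^{2} = 4$)
$C{\left(W \right)} = - \frac{4 \left(1 + W\right)}{-7 + W}$ ($C{\left(W \right)} = - 4 \frac{W + 1}{W - 7} = - 4 \frac{1 + W}{-7 + W} = - \frac{4 \left(1 + W\right)}{-7 + W}$)
$b{\left(C{\left(\left(-1\right) \left(-3\right) \right)} \right)} f{\left(-63 \right)} = \left(\frac{4 \left(-1 - \left(-1\right) \left(-3\right)\right)}{-7 - -3}\right)^{2} \cdot 4 = \left(\frac{4 \left(-1 - 3\right)}{-7 + 3}\right)^{2} \cdot 4 = \left(\frac{4 \left(-1 - 3\right)}{-4}\right)^{2} \cdot 4 = \left(4 \left(- \frac{1}{4}\right) \left(-4\right)\right)^{2} \cdot 4 = 4^{2} \cdot 4 = 16 \cdot 4 = 64$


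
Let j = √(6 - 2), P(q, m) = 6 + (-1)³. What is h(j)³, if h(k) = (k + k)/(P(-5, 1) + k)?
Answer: 64/343 ≈ 0.18659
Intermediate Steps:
P(q, m) = 5 (P(q, m) = 6 - 1 = 5)
j = 2 (j = √4 = 2)
h(k) = 2*k/(5 + k) (h(k) = (k + k)/(5 + k) = (2*k)/(5 + k) = 2*k/(5 + k))
h(j)³ = (2*2/(5 + 2))³ = (2*2/7)³ = (2*2*(⅐))³ = (4/7)³ = 64/343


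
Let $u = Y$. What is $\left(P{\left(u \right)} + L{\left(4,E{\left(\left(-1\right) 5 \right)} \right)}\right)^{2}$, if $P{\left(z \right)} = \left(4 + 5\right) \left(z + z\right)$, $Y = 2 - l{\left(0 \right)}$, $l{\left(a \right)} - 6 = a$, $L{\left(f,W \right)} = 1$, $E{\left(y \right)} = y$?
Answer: $5041$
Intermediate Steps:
$l{\left(a \right)} = 6 + a$
$Y = -4$ ($Y = 2 - \left(6 + 0\right) = 2 - 6 = -4$)
$u = -4$
$P{\left(z \right)} = 18 z$ ($P{\left(z \right)} = 9 \cdot 2 z = 18 z$)
$\left(P{\left(u \right)} + L{\left(4,E{\left(\left(-1\right) 5 \right)} \right)}\right)^{2} = \left(18 \left(-4\right) + 1\right)^{2} = \left(-72 + 1\right)^{2} = \left(-71\right)^{2} = 5041$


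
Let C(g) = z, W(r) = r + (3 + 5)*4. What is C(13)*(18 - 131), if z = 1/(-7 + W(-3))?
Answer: -113/22 ≈ -5.1364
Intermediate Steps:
W(r) = 32 + r (W(r) = r + 8*4 = r + 32 = 32 + r)
z = 1/22 (z = 1/(-7 + (32 - 3)) = 1/(-7 + 29) = 1/22 ≈ 0.045455)
C(g) = 1/22
C(13)*(18 - 131) = (18 - 131)/22 = (1/22)*(-113) = -113/22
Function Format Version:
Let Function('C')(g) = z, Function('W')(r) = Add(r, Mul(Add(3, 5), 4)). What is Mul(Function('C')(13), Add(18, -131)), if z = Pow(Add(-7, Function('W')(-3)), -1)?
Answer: Rational(-113, 22) ≈ -5.1364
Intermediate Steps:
Function('W')(r) = Add(32, r) (Function('W')(r) = Add(r, Mul(8, 4)) = Add(r, 32) = Add(32, r))
z = Rational(1, 22) (z = Pow(Add(-7, Add(32, -3)), -1) = Pow(Add(-7, 29), -1) = Pow(22, -1) = Rational(1, 22) ≈ 0.045455)
Function('C')(g) = Rational(1, 22)
Mul(Function('C')(13), Add(18, -131)) = Mul(Rational(1, 22), Add(18, -131)) = Mul(Rational(1, 22), -113) = Rational(-113, 22)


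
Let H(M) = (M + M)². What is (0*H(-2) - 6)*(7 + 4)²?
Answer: -726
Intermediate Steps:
H(M) = 4*M² (H(M) = (2*M)² = 4*M²)
(0*H(-2) - 6)*(7 + 4)² = (0*(4*(-2)²) - 6)*(7 + 4)² = (0*(4*4) - 6)*11² = (0*16 - 6)*121 = (0 - 6)*121 = -6*121 = -726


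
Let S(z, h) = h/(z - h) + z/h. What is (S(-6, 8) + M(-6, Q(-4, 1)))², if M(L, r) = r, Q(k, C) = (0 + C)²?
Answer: 81/784 ≈ 0.10332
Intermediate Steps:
Q(k, C) = C²
(S(-6, 8) + M(-6, Q(-4, 1)))² = ((-1*8² - 1*(-6)² + 8*(-6))/(8*(8 - 1*(-6))) + 1²)² = ((-1*64 - 1*36 - 48)/(8*(8 + 6)) + 1)² = ((⅛)*(-64 - 36 - 48)/14 + 1)² = ((⅛)*(1/14)*(-148) + 1)² = (-37/28 + 1)² = (-9/28)² = 81/784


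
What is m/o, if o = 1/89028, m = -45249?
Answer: -4028427972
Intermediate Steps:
o = 1/89028 ≈ 1.1232e-5
m/o = -45249/1/89028 = -45249*89028 = -4028427972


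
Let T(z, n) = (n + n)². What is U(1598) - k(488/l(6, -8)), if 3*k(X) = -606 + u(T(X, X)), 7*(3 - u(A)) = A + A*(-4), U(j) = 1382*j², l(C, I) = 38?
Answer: 8917987269439/2527 ≈ 3.5291e+9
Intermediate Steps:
T(z, n) = 4*n² (T(z, n) = (2*n)² = 4*n²)
u(A) = 3 + 3*A/7 (u(A) = 3 - (A + A*(-4))/7 = 3 - (A - 4*A)/7 = 3 - (-3)*A/7 = 3 + 3*A/7)
k(X) = -201 + 4*X²/7 (k(X) = (-606 + (3 + 3*(4*X²)/7))/3 = (-606 + (3 + 12*X²/7))/3 = (-603 + 12*X²/7)/3 = -201 + 4*X²/7)
U(1598) - k(488/l(6, -8)) = 1382*1598² - (-201 + 4*(488/38)²/7) = 1382*2553604 - (-201 + 4*(488*(1/38))²/7) = 3529080728 - (-201 + 4*(244/19)²/7) = 3529080728 - (-201 + (4/7)*(59536/361)) = 3529080728 - (-201 + 238144/2527) = 3529080728 - 1*(-269783/2527) = 3529080728 + 269783/2527 = 8917987269439/2527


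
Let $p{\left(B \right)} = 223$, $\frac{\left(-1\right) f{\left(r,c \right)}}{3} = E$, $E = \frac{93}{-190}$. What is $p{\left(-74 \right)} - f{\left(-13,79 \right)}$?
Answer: $\frac{42091}{190} \approx 221.53$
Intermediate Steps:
$E = - \frac{93}{190}$ ($E = 93 \left(- \frac{1}{190}\right) = - \frac{93}{190} \approx -0.48947$)
$f{\left(r,c \right)} = \frac{279}{190}$ ($f{\left(r,c \right)} = \left(-3\right) \left(- \frac{93}{190}\right) = \frac{279}{190}$)
$p{\left(-74 \right)} - f{\left(-13,79 \right)} = 223 - \frac{279}{190} = \frac{42091}{190}$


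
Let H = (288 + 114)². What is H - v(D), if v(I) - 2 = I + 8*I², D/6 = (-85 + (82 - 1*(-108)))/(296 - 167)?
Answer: 298440268/1849 ≈ 1.6141e+5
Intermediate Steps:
H = 161604 (H = 402² = 161604)
D = 210/43 (D = 6*((-85 + (82 - 1*(-108)))/(296 - 167)) = 6*((-85 + (82 + 108))/129) = 6*((-85 + 190)*(1/129)) = 6*(105*(1/129)) = 6*(35/43) = 210/43 ≈ 4.8837)
v(I) = 2 + I + 8*I² (v(I) = 2 + (I + 8*I²) = 2 + I + 8*I²)
H - v(D) = 161604 - (2 + 210/43 + 8*(210/43)²) = 161604 - (2 + 210/43 + 8*(44100/1849)) = 161604 - (2 + 210/43 + 352800/1849) = 161604 - 1*365528/1849 = 161604 - 365528/1849 = 298440268/1849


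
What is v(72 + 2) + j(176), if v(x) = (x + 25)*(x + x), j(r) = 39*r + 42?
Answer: 21558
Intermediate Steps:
j(r) = 42 + 39*r
v(x) = 2*x*(25 + x) (v(x) = (25 + x)*(2*x) = 2*x*(25 + x))
v(72 + 2) + j(176) = 2*(72 + 2)*(25 + (72 + 2)) + (42 + 39*176) = 2*74*(25 + 74) + (42 + 6864) = 2*74*99 + 6906 = 14652 + 6906 = 21558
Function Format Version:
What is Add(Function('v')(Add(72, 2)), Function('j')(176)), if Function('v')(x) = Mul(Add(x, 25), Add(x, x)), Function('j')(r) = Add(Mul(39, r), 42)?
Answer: 21558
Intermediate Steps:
Function('j')(r) = Add(42, Mul(39, r))
Function('v')(x) = Mul(2, x, Add(25, x)) (Function('v')(x) = Mul(Add(25, x), Mul(2, x)) = Mul(2, x, Add(25, x)))
Add(Function('v')(Add(72, 2)), Function('j')(176)) = Add(Mul(2, Add(72, 2), Add(25, Add(72, 2))), Add(42, Mul(39, 176))) = Add(Mul(2, 74, Add(25, 74)), Add(42, 6864)) = Add(Mul(2, 74, 99), 6906) = Add(14652, 6906) = 21558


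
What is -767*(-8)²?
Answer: -49088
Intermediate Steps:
-767*(-8)² = -767*64 = -49088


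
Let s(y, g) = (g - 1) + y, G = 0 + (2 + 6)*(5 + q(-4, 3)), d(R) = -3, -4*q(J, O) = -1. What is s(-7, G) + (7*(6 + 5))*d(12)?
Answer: -197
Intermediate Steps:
q(J, O) = ¼ (q(J, O) = -¼*(-1) = ¼)
G = 42 (G = 0 + (2 + 6)*(5 + ¼) = 0 + 8*(21/4) = 0 + 42 = 42)
s(y, g) = -1 + g + y (s(y, g) = (-1 + g) + y = -1 + g + y)
s(-7, G) + (7*(6 + 5))*d(12) = (-1 + 42 - 7) + (7*(6 + 5))*(-3) = 34 + (7*11)*(-3) = 34 + 77*(-3) = 34 - 231 = -197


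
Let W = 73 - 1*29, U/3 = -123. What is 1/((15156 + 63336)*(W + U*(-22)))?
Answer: 1/640651704 ≈ 1.5609e-9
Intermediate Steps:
U = -369 (U = 3*(-123) = -369)
W = 44 (W = 73 - 29 = 44)
1/((15156 + 63336)*(W + U*(-22))) = 1/((15156 + 63336)*(44 - 369*(-22))) = 1/(78492*(44 + 8118)) = (1/78492)/8162 = (1/78492)*(1/8162) = 1/640651704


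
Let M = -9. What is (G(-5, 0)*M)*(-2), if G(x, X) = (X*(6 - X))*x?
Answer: 0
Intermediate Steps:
G(x, X) = X*x*(6 - X)
(G(-5, 0)*M)*(-2) = ((0*(-5)*(6 - 1*0))*(-9))*(-2) = ((0*(-5)*(6 + 0))*(-9))*(-2) = ((0*(-5)*6)*(-9))*(-2) = (0*(-9))*(-2) = 0*(-2) = 0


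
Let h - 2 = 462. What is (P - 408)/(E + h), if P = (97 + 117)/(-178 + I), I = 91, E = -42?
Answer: -17855/18357 ≈ -0.97265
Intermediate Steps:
h = 464 (h = 2 + 462 = 464)
P = -214/87 (P = (97 + 117)/(-178 + 91) = 214/(-87) = 214*(-1/87) = -214/87 ≈ -2.4598)
(P - 408)/(E + h) = (-214/87 - 408)/(-42 + 464) = -35710/87/422 = -35710/87*1/422 = -17855/18357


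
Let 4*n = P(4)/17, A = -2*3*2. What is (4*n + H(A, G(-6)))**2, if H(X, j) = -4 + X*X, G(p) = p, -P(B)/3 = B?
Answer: 5607424/289 ≈ 19403.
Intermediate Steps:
P(B) = -3*B
A = -12 (A = -6*2 = -12)
H(X, j) = -4 + X**2
n = -3/17 (n = (-3*4/17)/4 = (-12*1/17)/4 = (1/4)*(-12/17) = -3/17 ≈ -0.17647)
(4*n + H(A, G(-6)))**2 = (4*(-3/17) + (-4 + (-12)**2))**2 = (-12/17 + (-4 + 144))**2 = (-12/17 + 140)**2 = (2368/17)**2 = 5607424/289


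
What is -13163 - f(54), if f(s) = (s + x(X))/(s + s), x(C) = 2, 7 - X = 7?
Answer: -355415/27 ≈ -13164.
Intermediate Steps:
X = 0 (X = 7 - 1*7 = 7 - 7 = 0)
f(s) = (2 + s)/(2*s) (f(s) = (s + 2)/(s + s) = (2 + s)/((2*s)) = (2 + s)*(1/(2*s)) = (2 + s)/(2*s))
-13163 - f(54) = -13163 - (2 + 54)/(2*54) = -13163 - 56/(2*54) = -13163 - 1*14/27 = -13163 - 14/27 = -355415/27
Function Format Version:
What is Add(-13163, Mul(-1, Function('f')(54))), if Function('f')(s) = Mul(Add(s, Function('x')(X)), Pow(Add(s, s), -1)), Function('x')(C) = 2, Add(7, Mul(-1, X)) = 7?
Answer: Rational(-355415, 27) ≈ -13164.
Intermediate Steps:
X = 0 (X = Add(7, Mul(-1, 7)) = Add(7, -7) = 0)
Function('f')(s) = Mul(Rational(1, 2), Pow(s, -1), Add(2, s)) (Function('f')(s) = Mul(Add(s, 2), Pow(Add(s, s), -1)) = Mul(Add(2, s), Pow(Mul(2, s), -1)) = Mul(Add(2, s), Mul(Rational(1, 2), Pow(s, -1))) = Mul(Rational(1, 2), Pow(s, -1), Add(2, s)))
Add(-13163, Mul(-1, Function('f')(54))) = Add(-13163, Mul(-1, Mul(Rational(1, 2), Pow(54, -1), Add(2, 54)))) = Add(-13163, Mul(-1, Mul(Rational(1, 2), Rational(1, 54), 56))) = Add(-13163, Mul(-1, Rational(14, 27))) = Add(-13163, Rational(-14, 27)) = Rational(-355415, 27)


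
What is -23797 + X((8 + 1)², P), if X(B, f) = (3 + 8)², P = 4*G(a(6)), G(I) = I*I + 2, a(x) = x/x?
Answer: -23676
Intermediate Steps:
a(x) = 1
G(I) = 2 + I² (G(I) = I² + 2 = 2 + I²)
P = 12 (P = 4*(2 + 1²) = 4*(2 + 1) = 4*3 = 12)
X(B, f) = 121 (X(B, f) = 11² = 121)
-23797 + X((8 + 1)², P) = -23797 + 121 = -23676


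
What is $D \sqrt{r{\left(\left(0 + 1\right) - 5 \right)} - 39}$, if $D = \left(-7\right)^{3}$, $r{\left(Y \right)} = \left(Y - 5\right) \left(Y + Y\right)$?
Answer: $- 343 \sqrt{33} \approx -1970.4$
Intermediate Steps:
$r{\left(Y \right)} = 2 Y \left(-5 + Y\right)$ ($r{\left(Y \right)} = \left(-5 + Y\right) 2 Y = 2 Y \left(-5 + Y\right)$)
$D = -343$
$D \sqrt{r{\left(\left(0 + 1\right) - 5 \right)} - 39} = - 343 \sqrt{2 \left(\left(0 + 1\right) - 5\right) \left(-5 + \left(\left(0 + 1\right) - 5\right)\right) - 39} = - 343 \sqrt{2 \left(1 - 5\right) \left(-5 + \left(1 - 5\right)\right) - 39} = - 343 \sqrt{2 \left(-4\right) \left(-5 - 4\right) - 39} = - 343 \sqrt{2 \left(-4\right) \left(-9\right) - 39} = - 343 \sqrt{72 - 39} = - 343 \sqrt{33}$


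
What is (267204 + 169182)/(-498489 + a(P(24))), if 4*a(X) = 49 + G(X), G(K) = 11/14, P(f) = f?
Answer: -24437616/27914687 ≈ -0.87544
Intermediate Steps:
G(K) = 11/14 (G(K) = 11*(1/14) = 11/14)
a(X) = 697/56 (a(X) = (49 + 11/14)/4 = (1/4)*(697/14) = 697/56)
(267204 + 169182)/(-498489 + a(P(24))) = (267204 + 169182)/(-498489 + 697/56) = 436386/(-27914687/56) = 436386*(-56/27914687) = -24437616/27914687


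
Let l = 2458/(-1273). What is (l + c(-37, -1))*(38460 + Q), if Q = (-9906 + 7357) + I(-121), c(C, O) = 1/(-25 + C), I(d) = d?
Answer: -2749906755/39463 ≈ -69683.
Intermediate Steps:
l = -2458/1273 (l = 2458*(-1/1273) = -2458/1273 ≈ -1.9309)
Q = -2670 (Q = (-9906 + 7357) - 121 = -2549 - 121 = -2670)
(l + c(-37, -1))*(38460 + Q) = (-2458/1273 + 1/(-25 - 37))*(38460 - 2670) = (-2458/1273 + 1/(-62))*35790 = (-2458/1273 - 1/62)*35790 = -153669/78926*35790 = -2749906755/39463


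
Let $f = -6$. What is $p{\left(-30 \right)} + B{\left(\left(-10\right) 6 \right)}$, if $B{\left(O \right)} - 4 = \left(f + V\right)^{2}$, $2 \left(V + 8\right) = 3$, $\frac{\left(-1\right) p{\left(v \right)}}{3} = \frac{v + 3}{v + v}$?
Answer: $\frac{1589}{10} \approx 158.9$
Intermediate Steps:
$p{\left(v \right)} = - \frac{3 \left(3 + v\right)}{2 v}$ ($p{\left(v \right)} = - 3 \frac{v + 3}{v + v} = - 3 \frac{3 + v}{2 v} = - \frac{3 \left(3 + v\right)}{2 v}$)
$V = - \frac{13}{2}$ ($V = -8 + \frac{1}{2} \cdot 3 = -8 + \frac{3}{2} = - \frac{13}{2} \approx -6.5$)
$B{\left(O \right)} = \frac{641}{4}$ ($B{\left(O \right)} = 4 + \left(-6 - \frac{13}{2}\right)^{2} = 4 + \left(- \frac{25}{2}\right)^{2} = 4 + \frac{625}{4} = \frac{641}{4}$)
$p{\left(-30 \right)} + B{\left(\left(-10\right) 6 \right)} = \frac{3 \left(-3 - -30\right)}{2 \left(-30\right)} + \frac{641}{4} = \frac{3}{2} \left(- \frac{1}{30}\right) \left(-3 + 30\right) + \frac{641}{4} = \frac{3}{2} \left(- \frac{1}{30}\right) 27 + \frac{641}{4} = - \frac{27}{20} + \frac{641}{4} = \frac{1589}{10}$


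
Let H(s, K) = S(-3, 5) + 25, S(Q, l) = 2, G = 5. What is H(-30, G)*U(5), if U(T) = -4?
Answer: -108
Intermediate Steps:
H(s, K) = 27 (H(s, K) = 2 + 25 = 27)
H(-30, G)*U(5) = 27*(-4) = -108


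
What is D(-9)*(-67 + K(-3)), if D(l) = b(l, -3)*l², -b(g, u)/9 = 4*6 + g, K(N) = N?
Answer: 765450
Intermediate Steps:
b(g, u) = -216 - 9*g (b(g, u) = -9*(4*6 + g) = -9*(24 + g) = -216 - 9*g)
D(l) = l²*(-216 - 9*l) (D(l) = (-216 - 9*l)*l² = l²*(-216 - 9*l))
D(-9)*(-67 + K(-3)) = (9*(-9)²*(-24 - 1*(-9)))*(-67 - 3) = (9*81*(-24 + 9))*(-70) = (9*81*(-15))*(-70) = -10935*(-70) = 765450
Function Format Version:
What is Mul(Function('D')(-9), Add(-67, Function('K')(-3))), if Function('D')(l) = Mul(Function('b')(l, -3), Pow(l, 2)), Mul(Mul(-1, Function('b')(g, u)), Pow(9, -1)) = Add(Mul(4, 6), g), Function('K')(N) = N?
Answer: 765450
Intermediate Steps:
Function('b')(g, u) = Add(-216, Mul(-9, g)) (Function('b')(g, u) = Mul(-9, Add(Mul(4, 6), g)) = Mul(-9, Add(24, g)) = Add(-216, Mul(-9, g)))
Function('D')(l) = Mul(Pow(l, 2), Add(-216, Mul(-9, l))) (Function('D')(l) = Mul(Add(-216, Mul(-9, l)), Pow(l, 2)) = Mul(Pow(l, 2), Add(-216, Mul(-9, l))))
Mul(Function('D')(-9), Add(-67, Function('K')(-3))) = Mul(Mul(9, Pow(-9, 2), Add(-24, Mul(-1, -9))), Add(-67, -3)) = Mul(Mul(9, 81, Add(-24, 9)), -70) = Mul(Mul(9, 81, -15), -70) = Mul(-10935, -70) = 765450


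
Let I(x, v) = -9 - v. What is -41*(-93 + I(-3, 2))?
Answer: 4264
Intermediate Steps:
-41*(-93 + I(-3, 2)) = -41*(-93 + (-9 - 1*2)) = -41*(-93 + (-9 - 2)) = -41*(-93 - 11) = -41*(-104) = 4264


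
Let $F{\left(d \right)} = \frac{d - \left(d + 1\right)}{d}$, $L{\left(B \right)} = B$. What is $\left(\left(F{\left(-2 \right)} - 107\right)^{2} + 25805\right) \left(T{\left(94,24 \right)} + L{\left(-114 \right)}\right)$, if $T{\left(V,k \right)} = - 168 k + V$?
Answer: $-150520657$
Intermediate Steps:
$T{\left(V,k \right)} = V - 168 k$
$F{\left(d \right)} = - \frac{1}{d}$ ($F{\left(d \right)} = \frac{d - \left(1 + d\right)}{d} = - \frac{1}{d}$)
$\left(\left(F{\left(-2 \right)} - 107\right)^{2} + 25805\right) \left(T{\left(94,24 \right)} + L{\left(-114 \right)}\right) = \left(\left(- \frac{1}{-2} - 107\right)^{2} + 25805\right) \left(\left(94 - 4032\right) - 114\right) = \left(\left(\left(-1\right) \left(- \frac{1}{2}\right) - 107\right)^{2} + 25805\right) \left(\left(94 - 4032\right) - 114\right) = \left(\left(\frac{1}{2} - 107\right)^{2} + 25805\right) \left(-3938 - 114\right) = \left(\left(- \frac{213}{2}\right)^{2} + 25805\right) \left(-4052\right) = \left(\frac{45369}{4} + 25805\right) \left(-4052\right) = \frac{148589}{4} \left(-4052\right) = -150520657$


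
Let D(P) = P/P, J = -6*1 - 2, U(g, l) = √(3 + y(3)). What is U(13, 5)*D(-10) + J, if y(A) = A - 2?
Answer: -6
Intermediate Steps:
y(A) = -2 + A
U(g, l) = 2 (U(g, l) = √(3 + (-2 + 3)) = √(3 + 1) = √4 = 2)
J = -8 (J = -6 - 2 = -8)
D(P) = 1
U(13, 5)*D(-10) + J = 2*1 - 8 = 2 - 8 = -6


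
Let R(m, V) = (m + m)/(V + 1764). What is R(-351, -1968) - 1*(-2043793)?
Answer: 69489079/34 ≈ 2.0438e+6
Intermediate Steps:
R(m, V) = 2*m/(1764 + V) (R(m, V) = (2*m)/(1764 + V) = 2*m/(1764 + V))
R(-351, -1968) - 1*(-2043793) = 2*(-351)/(1764 - 1968) - 1*(-2043793) = 2*(-351)/(-204) + 2043793 = 2*(-351)*(-1/204) + 2043793 = 117/34 + 2043793 = 69489079/34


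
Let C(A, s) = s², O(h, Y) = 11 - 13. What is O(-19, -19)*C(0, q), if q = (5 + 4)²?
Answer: -13122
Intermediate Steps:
O(h, Y) = -2
q = 81 (q = 9² = 81)
O(-19, -19)*C(0, q) = -2*81² = -2*6561 = -13122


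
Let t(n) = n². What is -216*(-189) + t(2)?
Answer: 40828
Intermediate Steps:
-216*(-189) + t(2) = -216*(-189) + 2² = 40824 + 4 = 40828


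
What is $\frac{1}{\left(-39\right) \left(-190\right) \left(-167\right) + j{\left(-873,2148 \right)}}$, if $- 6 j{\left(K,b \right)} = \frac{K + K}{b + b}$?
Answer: $- \frac{1432}{1772056943} \approx -8.081 \cdot 10^{-7}$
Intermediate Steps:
$j{\left(K,b \right)} = - \frac{K}{6 b}$ ($j{\left(K,b \right)} = - \frac{\left(K + K\right) \frac{1}{b + b}}{6} = - \frac{2 K \frac{1}{2 b}}{6} = - \frac{K \frac{1}{b}}{6} = - \frac{K}{6 b}$)
$\frac{1}{\left(-39\right) \left(-190\right) \left(-167\right) + j{\left(-873,2148 \right)}} = \frac{1}{\left(-39\right) \left(-190\right) \left(-167\right) - - \frac{291}{2 \cdot 2148}} = \frac{1}{7410 \left(-167\right) - \left(- \frac{291}{2}\right) \frac{1}{2148}} = \frac{1}{-1237470 + \frac{97}{1432}} = \frac{1}{- \frac{1772056943}{1432}} = - \frac{1432}{1772056943}$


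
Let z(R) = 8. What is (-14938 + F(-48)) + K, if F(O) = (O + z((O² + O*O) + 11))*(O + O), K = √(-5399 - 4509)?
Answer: -11098 + 2*I*√2477 ≈ -11098.0 + 99.539*I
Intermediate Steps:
K = 2*I*√2477 (K = √(-9908) = 2*I*√2477 ≈ 99.539*I)
F(O) = 2*O*(8 + O) (F(O) = (O + 8)*(O + O) = (8 + O)*(2*O) = 2*O*(8 + O))
(-14938 + F(-48)) + K = (-14938 + 2*(-48)*(8 - 48)) + 2*I*√2477 = (-14938 + 2*(-48)*(-40)) + 2*I*√2477 = (-14938 + 3840) + 2*I*√2477 = -11098 + 2*I*√2477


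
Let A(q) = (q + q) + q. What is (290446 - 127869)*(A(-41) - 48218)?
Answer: -7859134757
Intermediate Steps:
A(q) = 3*q (A(q) = 2*q + q = 3*q)
(290446 - 127869)*(A(-41) - 48218) = (290446 - 127869)*(3*(-41) - 48218) = 162577*(-123 - 48218) = 162577*(-48341) = -7859134757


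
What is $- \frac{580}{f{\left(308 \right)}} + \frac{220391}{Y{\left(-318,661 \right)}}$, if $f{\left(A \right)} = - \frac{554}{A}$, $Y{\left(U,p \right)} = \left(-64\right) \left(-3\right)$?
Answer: $\frac{78197747}{53184} \approx 1470.3$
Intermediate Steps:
$Y{\left(U,p \right)} = 192$
$- \frac{580}{f{\left(308 \right)}} + \frac{220391}{Y{\left(-318,661 \right)}} = - \frac{580}{\left(-554\right) \frac{1}{308}} + \frac{220391}{192} = - \frac{580}{\left(-554\right) \frac{1}{308}} + 220391 \cdot \frac{1}{192} = - \frac{580}{- \frac{277}{154}} + \frac{220391}{192} = \left(-580\right) \left(- \frac{154}{277}\right) + \frac{220391}{192} = \frac{89320}{277} + \frac{220391}{192} = \frac{78197747}{53184}$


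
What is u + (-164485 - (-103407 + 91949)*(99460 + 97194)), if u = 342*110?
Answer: 2253134667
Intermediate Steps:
u = 37620
u + (-164485 - (-103407 + 91949)*(99460 + 97194)) = 37620 + (-164485 - (-103407 + 91949)*(99460 + 97194)) = 37620 + (-164485 - (-11458)*196654) = 37620 + (-164485 - 1*(-2253261532)) = 37620 + (-164485 + 2253261532) = 37620 + 2253097047 = 2253134667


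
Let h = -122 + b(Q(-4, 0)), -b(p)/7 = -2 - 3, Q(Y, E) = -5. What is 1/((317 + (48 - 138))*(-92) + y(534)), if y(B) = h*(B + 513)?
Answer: -1/111973 ≈ -8.9307e-6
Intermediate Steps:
b(p) = 35 (b(p) = -7*(-2 - 3) = -7*(-5) = 35)
h = -87 (h = -122 + 35 = -87)
y(B) = -44631 - 87*B (y(B) = -87*(B + 513) = -87*(513 + B) = -44631 - 87*B)
1/((317 + (48 - 138))*(-92) + y(534)) = 1/((317 + (48 - 138))*(-92) + (-44631 - 87*534)) = 1/((317 - 90)*(-92) + (-44631 - 46458)) = 1/(227*(-92) - 91089) = 1/(-20884 - 91089) = 1/(-111973) = -1/111973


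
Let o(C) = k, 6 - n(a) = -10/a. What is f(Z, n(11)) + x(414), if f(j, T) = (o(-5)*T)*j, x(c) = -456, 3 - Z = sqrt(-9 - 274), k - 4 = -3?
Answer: -4788/11 - 76*I*sqrt(283)/11 ≈ -435.27 - 116.23*I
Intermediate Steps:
k = 1 (k = 4 - 3 = 1)
n(a) = 6 + 10/a (n(a) = 6 - (-10)/a = 6 + 10/a)
Z = 3 - I*sqrt(283) (Z = 3 - sqrt(-9 - 274) = 3 - sqrt(-283) = 3 - I*sqrt(283) ≈ 3.0 - 16.823*I)
o(C) = 1
f(j, T) = T*j (f(j, T) = (1*T)*j = T*j)
f(Z, n(11)) + x(414) = (6 + 10/11)*(3 - I*sqrt(283)) - 456 = 76*(3 - I*sqrt(283))/11 - 456 = (228/11 - 76*I*sqrt(283)/11) - 456 = -4788/11 - 76*I*sqrt(283)/11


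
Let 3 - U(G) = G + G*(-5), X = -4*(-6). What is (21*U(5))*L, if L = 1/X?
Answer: 161/8 ≈ 20.125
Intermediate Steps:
X = 24
U(G) = 3 + 4*G (U(G) = 3 - (G + G*(-5)) = 3 - (G - 5*G) = 3 - (-4)*G = 3 + 4*G)
L = 1/24 ≈ 0.041667
(21*U(5))*L = (21*(3 + 4*5))*(1/24) = (21*(3 + 20))*(1/24) = (21*23)*(1/24) = 483*(1/24) = 161/8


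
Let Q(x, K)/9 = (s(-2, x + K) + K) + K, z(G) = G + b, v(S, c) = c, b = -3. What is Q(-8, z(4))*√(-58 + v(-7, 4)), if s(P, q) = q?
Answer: -135*I*√6 ≈ -330.68*I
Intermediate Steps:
z(G) = -3 + G (z(G) = G - 3 = -3 + G)
Q(x, K) = 9*x + 27*K (Q(x, K) = 9*(((x + K) + K) + K) = 9*(((K + x) + K) + K) = 9*((x + 2*K) + K) = 9*(x + 3*K) = 9*x + 27*K)
Q(-8, z(4))*√(-58 + v(-7, 4)) = (9*(-8) + 27*(-3 + 4))*√(-58 + 4) = (-72 + 27*1)*√(-54) = (-72 + 27)*(3*I*√6) = -135*I*√6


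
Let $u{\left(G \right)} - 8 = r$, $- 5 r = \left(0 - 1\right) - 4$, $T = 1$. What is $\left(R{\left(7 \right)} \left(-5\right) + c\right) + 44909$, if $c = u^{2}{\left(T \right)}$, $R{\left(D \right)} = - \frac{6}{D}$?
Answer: $\frac{314960}{7} \approx 44994.0$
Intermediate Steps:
$r = 1$ ($r = - \frac{\left(0 - 1\right) - 4}{5} = - \frac{-1 - 4}{5} = \left(- \frac{1}{5}\right) \left(-5\right) = 1$)
$u{\left(G \right)} = 9$ ($u{\left(G \right)} = 8 + 1 = 9$)
$c = 81$ ($c = 9^{2} = 81$)
$\left(R{\left(7 \right)} \left(-5\right) + c\right) + 44909 = \left(- \frac{6}{7} \left(-5\right) + 81\right) + 44909 = \left(\left(-6\right) \frac{1}{7} \left(-5\right) + 81\right) + 44909 = \left(\left(- \frac{6}{7}\right) \left(-5\right) + 81\right) + 44909 = \left(\frac{30}{7} + 81\right) + 44909 = \frac{597}{7} + 44909 = \frac{314960}{7}$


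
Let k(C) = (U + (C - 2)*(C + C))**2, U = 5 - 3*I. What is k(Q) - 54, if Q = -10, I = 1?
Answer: 58510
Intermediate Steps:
U = 2 (U = 5 - 3*1 = 5 - 3 = 2)
k(C) = (2 + 2*C*(-2 + C))**2 (k(C) = (2 + (C - 2)*(C + C))**2 = (2 + (-2 + C)*(2*C))**2 = (2 + 2*C*(-2 + C))**2)
k(Q) - 54 = 4*(1 + (-10)**2 - 2*(-10))**2 - 54 = 4*(1 + 100 + 20)**2 - 54 = 4*121**2 - 54 = 4*14641 - 54 = 58564 - 54 = 58510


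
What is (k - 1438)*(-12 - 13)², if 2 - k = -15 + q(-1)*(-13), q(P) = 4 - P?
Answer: -847500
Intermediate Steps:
k = 82 (k = 2 - (-15 + (4 - 1*(-1))*(-13)) = 2 - (-15 + (4 + 1)*(-13)) = 2 - (-15 + 5*(-13)) = 2 - (-15 - 65) = 2 - 1*(-80) = 2 + 80 = 82)
(k - 1438)*(-12 - 13)² = (82 - 1438)*(-12 - 13)² = -1356*(-25)² = -1356*625 = -847500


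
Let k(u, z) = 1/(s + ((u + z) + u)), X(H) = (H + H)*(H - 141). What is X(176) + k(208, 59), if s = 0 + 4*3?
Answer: 5999841/487 ≈ 12320.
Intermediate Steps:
s = 12 (s = 0 + 12 = 12)
X(H) = 2*H*(-141 + H) (X(H) = (2*H)*(-141 + H) = 2*H*(-141 + H))
k(u, z) = 1/(12 + z + 2*u) (k(u, z) = 1/(12 + ((u + z) + u)) = 1/(12 + (z + 2*u)) = 1/(12 + z + 2*u))
X(176) + k(208, 59) = 2*176*(-141 + 176) + 1/(12 + 59 + 2*208) = 2*176*35 + 1/(12 + 59 + 416) = 12320 + 1/487 = 5999841/487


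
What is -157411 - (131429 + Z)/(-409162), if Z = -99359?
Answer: -32203283756/204581 ≈ -1.5741e+5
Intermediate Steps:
-157411 - (131429 + Z)/(-409162) = -157411 - (131429 - 99359)/(-409162) = -157411 - 32070*(-1)/409162 = -157411 - 1*(-16035/204581) = -157411 + 16035/204581 = -32203283756/204581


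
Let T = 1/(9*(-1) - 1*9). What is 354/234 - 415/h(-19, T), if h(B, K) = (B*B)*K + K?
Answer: 156344/7059 ≈ 22.148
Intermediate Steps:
T = -1/18 (T = 1/(-9 - 9) = 1/(-18) = -1/18 ≈ -0.055556)
h(B, K) = K + K*B² (h(B, K) = B²*K + K = K*B² + K = K + K*B²)
354/234 - 415/h(-19, T) = 354/234 - 415*(-18/(1 + (-19)²)) = 354*(1/234) - 415*(-18/(1 + 361)) = 59/39 - 415/((-1/18*362)) = 59/39 - 415/(-181/9) = 59/39 - 415*(-9/181) = 59/39 + 3735/181 = 156344/7059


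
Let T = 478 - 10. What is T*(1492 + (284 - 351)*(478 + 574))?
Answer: -32288256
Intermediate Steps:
T = 468
T*(1492 + (284 - 351)*(478 + 574)) = 468*(1492 + (284 - 351)*(478 + 574)) = 468*(1492 - 67*1052) = 468*(1492 - 70484) = 468*(-68992) = -32288256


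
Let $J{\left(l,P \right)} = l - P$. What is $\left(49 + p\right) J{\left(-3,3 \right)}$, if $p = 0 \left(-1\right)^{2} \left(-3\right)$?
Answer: $-294$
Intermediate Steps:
$p = 0$ ($p = 0 \cdot 1 \left(-3\right) = 0 \left(-3\right) = 0$)
$\left(49 + p\right) J{\left(-3,3 \right)} = \left(49 + 0\right) \left(-3 - 3\right) = 49 \left(-3 - 3\right) = 49 \left(-6\right) = -294$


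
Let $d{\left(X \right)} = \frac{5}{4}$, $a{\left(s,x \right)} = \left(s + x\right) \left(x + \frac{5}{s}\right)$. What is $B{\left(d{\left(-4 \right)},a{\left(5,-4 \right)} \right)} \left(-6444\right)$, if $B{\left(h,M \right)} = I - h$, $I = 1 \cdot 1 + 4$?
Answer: $-24165$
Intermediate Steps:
$d{\left(X \right)} = \frac{5}{4}$ ($d{\left(X \right)} = 5 \cdot \frac{1}{4} = \frac{5}{4}$)
$I = 5$ ($I = 1 + 4 = 5$)
$B{\left(h,M \right)} = 5 - h$
$B{\left(d{\left(-4 \right)},a{\left(5,-4 \right)} \right)} \left(-6444\right) = \left(5 - \frac{5}{4}\right) \left(-6444\right) = \frac{15}{4} \left(-6444\right) = -24165$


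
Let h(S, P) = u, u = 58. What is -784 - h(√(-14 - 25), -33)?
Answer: -842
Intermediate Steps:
h(S, P) = 58
-784 - h(√(-14 - 25), -33) = -784 - 1*58 = -784 - 58 = -842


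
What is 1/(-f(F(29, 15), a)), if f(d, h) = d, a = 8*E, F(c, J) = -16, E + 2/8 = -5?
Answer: 1/16 ≈ 0.062500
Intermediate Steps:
E = -21/4 (E = -¼ - 5 = -21/4 ≈ -5.2500)
a = -42 (a = 8*(-21/4) = -42)
1/(-f(F(29, 15), a)) = 1/(-1*(-16)) = 1/16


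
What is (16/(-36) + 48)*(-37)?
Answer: -15836/9 ≈ -1759.6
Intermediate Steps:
(16/(-36) + 48)*(-37) = (16*(-1/36) + 48)*(-37) = (-4/9 + 48)*(-37) = (428/9)*(-37) = -15836/9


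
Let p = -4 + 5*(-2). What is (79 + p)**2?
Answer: 4225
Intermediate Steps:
p = -14 (p = -4 - 10 = -14)
(79 + p)**2 = (79 - 14)**2 = 65**2 = 4225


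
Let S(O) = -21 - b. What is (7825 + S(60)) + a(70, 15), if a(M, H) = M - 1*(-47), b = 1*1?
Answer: 7920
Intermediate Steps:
b = 1
a(M, H) = 47 + M (a(M, H) = M + 47 = 47 + M)
S(O) = -22 (S(O) = -21 - 1*1 = -21 - 1 = -22)
(7825 + S(60)) + a(70, 15) = (7825 - 22) + (47 + 70) = 7803 + 117 = 7920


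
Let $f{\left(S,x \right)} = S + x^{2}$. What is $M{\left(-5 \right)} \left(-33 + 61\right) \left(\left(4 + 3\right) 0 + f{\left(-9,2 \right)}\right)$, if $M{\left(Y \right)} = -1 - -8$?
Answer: $-980$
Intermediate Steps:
$M{\left(Y \right)} = 7$ ($M{\left(Y \right)} = -1 + 8 = 7$)
$M{\left(-5 \right)} \left(-33 + 61\right) \left(\left(4 + 3\right) 0 + f{\left(-9,2 \right)}\right) = 7 \left(-33 + 61\right) \left(\left(4 + 3\right) 0 - \left(9 - 2^{2}\right)\right) = 7 \cdot 28 \left(7 \cdot 0 + \left(-9 + 4\right)\right) = 7 \cdot 28 \left(0 - 5\right) = 7 \cdot 28 \left(-5\right) = 7 \left(-140\right) = -980$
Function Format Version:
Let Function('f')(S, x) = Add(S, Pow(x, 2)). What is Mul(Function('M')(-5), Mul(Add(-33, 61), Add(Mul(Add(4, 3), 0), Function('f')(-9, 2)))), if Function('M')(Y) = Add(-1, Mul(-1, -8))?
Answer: -980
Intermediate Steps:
Function('M')(Y) = 7 (Function('M')(Y) = Add(-1, 8) = 7)
Mul(Function('M')(-5), Mul(Add(-33, 61), Add(Mul(Add(4, 3), 0), Function('f')(-9, 2)))) = Mul(7, Mul(Add(-33, 61), Add(Mul(Add(4, 3), 0), Add(-9, Pow(2, 2))))) = Mul(7, Mul(28, Add(Mul(7, 0), Add(-9, 4)))) = Mul(7, Mul(28, Add(0, -5))) = Mul(7, Mul(28, -5)) = Mul(7, -140) = -980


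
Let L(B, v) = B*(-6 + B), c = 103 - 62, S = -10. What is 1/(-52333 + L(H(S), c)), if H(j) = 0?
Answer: -1/52333 ≈ -1.9108e-5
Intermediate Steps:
c = 41
1/(-52333 + L(H(S), c)) = 1/(-52333 + 0*(-6 + 0)) = 1/(-52333 + 0*(-6)) = 1/(-52333 + 0) = 1/(-52333) = -1/52333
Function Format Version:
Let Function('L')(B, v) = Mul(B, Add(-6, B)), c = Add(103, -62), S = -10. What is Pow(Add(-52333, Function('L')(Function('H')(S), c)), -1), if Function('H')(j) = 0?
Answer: Rational(-1, 52333) ≈ -1.9108e-5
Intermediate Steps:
c = 41
Pow(Add(-52333, Function('L')(Function('H')(S), c)), -1) = Pow(Add(-52333, Mul(0, Add(-6, 0))), -1) = Pow(Add(-52333, Mul(0, -6)), -1) = Pow(Add(-52333, 0), -1) = Pow(-52333, -1) = Rational(-1, 52333)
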